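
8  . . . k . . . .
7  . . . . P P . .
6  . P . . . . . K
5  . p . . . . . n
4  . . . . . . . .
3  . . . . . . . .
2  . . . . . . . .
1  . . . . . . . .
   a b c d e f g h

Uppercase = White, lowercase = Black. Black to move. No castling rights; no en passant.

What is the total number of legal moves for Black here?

3

Black to move; king on d8.
In check: yes, from the white pawn on e7.
Legal moves: Kc8, Kxe7, Kd7.
Count: 3.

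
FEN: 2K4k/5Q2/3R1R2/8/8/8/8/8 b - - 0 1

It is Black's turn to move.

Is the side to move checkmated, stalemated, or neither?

Black to move; black king on h8.
In check: no.
King squares — g7: attacked by Qf7; h7: attacked by Qf7; g8: attacked by Qf7.
Legal moves for Black: none.
Not in check and no legal moves → stalemate.

stalemate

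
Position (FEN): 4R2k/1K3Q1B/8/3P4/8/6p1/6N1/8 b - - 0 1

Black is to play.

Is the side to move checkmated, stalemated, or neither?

Black to move; black king on h8.
In check: yes, from the white rook on e8.
King squares — g7: attacked by Qf7; h7: attacked by Qf7; g8: attacked by Qf7.
Legal moves for Black: none.
In check with no legal moves → checkmate.

checkmate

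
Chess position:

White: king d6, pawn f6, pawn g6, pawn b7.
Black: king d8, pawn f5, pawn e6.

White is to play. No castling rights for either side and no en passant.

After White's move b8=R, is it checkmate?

yes

After b8=R: black king on d8; in check: yes, from the white rook on b8.
King squares — c7: attacked by Kd6; d7: attacked by Kd6; e7: attacked by Kd6; c8: attacked by Rb8; e8: attacked by Rb8.
Black has no legal moves → checkmate.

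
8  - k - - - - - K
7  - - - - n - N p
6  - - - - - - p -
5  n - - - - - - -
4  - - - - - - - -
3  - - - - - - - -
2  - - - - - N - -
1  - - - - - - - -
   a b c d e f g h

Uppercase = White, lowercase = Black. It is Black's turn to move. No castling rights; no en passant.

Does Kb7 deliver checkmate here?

After Kb7: white king on h8; in check: no.
White is not in check, so this cannot be checkmate.

no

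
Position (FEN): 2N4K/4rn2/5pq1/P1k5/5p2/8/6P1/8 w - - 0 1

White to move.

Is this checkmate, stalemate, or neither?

checkmate

White to move; white king on h8.
In check: yes, from the black knight on f7.
King squares — g7: attacked by Qg6; h7: attacked by Qg6; g8: attacked by Qg6.
Legal moves for White: none.
In check with no legal moves → checkmate.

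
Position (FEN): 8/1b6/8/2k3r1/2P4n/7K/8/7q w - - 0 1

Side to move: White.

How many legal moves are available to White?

White to move; king on h3.
In check: yes, from the black queen on h1.
Legal moves: none.
Count: 0.

0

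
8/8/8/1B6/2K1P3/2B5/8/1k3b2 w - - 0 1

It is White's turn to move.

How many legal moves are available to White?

5

White to move; king on c4.
In check: yes, from the black bishop on f1.
Legal moves: Kd5, Kc5, Kd4, Kb4, Kb3.
Count: 5.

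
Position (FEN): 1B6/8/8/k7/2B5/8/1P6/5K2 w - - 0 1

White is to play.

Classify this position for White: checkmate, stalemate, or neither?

White to move; white king on f1.
In check: no.
Legal moves for White include: Bc7+, Ba7, Bd6, Be5, Bf4, Bg3, Bh2, Bg8, Bf7, Be6, Ba6, Bd5, Bb5, Bd3, Bb3, Be2, Ba2, Kg2, ... (list truncated; more exist).
White has legal moves and is not in check → neither.

neither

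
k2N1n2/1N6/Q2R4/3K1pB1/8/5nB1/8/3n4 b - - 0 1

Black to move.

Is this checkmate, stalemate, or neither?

neither

Black to move; black king on a8.
In check: yes, from the white queen on a6.
King squares — a7: attacked by Qa6; b7: attacked by Qa6; b8: available.
Legal moves for Black: Kb8.
Black is in check but has 1 legal move → neither.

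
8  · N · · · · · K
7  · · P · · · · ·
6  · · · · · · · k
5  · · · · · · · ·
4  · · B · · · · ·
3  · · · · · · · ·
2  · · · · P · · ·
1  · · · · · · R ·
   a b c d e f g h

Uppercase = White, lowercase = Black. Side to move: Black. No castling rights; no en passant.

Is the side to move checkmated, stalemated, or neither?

neither

Black to move; black king on h6.
In check: no.
Legal moves for Black: Kh5.
Black has 1 legal move and is not in check → neither.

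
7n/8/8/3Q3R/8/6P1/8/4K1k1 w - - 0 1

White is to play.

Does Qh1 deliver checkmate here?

yes

After Qh1: black king on g1; in check: yes, from the white queen on h1.
King squares — f1: attacked by Ke1; h1: attacked by Rh5; f2: attacked by Ke1; g2: attacked by Qh1; h2: attacked by Qh1.
Black has no legal moves → checkmate.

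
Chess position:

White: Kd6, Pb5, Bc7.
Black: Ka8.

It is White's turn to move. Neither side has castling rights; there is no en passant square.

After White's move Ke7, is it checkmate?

no

After Ke7: black king on a8; in check: no.
Black is not in check, so this cannot be checkmate.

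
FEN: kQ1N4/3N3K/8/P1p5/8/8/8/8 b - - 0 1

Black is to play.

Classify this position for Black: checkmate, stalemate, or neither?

Black to move; black king on a8.
In check: yes, from the white queen on b8.
King squares — a7: attacked by Qb8; b7: attacked by Qb8; b8: attacked by Nd7.
Legal moves for Black: none.
In check with no legal moves → checkmate.

checkmate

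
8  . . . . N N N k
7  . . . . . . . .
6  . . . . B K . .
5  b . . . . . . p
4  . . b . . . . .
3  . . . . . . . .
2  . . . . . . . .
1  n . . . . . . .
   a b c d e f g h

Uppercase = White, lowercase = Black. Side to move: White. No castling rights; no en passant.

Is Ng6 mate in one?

no

After Ng6: black king on h8; in check: yes, from the white knight on g6.
Black has 1 legal reply: Kh7.
In check but a legal move exists → not checkmate.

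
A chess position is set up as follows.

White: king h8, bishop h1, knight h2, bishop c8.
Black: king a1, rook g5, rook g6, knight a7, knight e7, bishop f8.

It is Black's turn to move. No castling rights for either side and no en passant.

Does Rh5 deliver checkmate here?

After Rh5: white king on h8; in check: yes, from the black rook on h5.
King squares — g7: attacked by Rg6; h7: attacked by Rh5; g8: attacked by Rg6.
White has no legal moves → checkmate.

yes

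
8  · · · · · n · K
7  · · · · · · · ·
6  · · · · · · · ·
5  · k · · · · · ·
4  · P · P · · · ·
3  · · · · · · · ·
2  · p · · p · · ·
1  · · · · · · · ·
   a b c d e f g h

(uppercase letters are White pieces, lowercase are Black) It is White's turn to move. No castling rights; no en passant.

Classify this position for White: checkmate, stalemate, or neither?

White to move; white king on h8.
In check: no.
Legal moves for White: Kg8, Kg7, d5.
White has 3 legal moves and is not in check → neither.

neither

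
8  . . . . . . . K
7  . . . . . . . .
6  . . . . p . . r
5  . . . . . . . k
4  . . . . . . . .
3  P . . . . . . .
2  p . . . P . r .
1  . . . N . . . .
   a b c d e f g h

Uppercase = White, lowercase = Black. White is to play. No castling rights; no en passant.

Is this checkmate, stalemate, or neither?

checkmate

White to move; white king on h8.
In check: yes, from the black rook on h6.
King squares — g7: attacked by Rg2; h7: attacked by Rh6; g8: attacked by Rg2.
Legal moves for White: none.
In check with no legal moves → checkmate.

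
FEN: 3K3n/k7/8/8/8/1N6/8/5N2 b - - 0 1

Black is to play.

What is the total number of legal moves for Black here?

Black to move; king on a7.
In check: no.
Legal moves: Nf7+, Ng6, Kb8, Ka8, Kb7, Kb6, Ka6.
Count: 7.

7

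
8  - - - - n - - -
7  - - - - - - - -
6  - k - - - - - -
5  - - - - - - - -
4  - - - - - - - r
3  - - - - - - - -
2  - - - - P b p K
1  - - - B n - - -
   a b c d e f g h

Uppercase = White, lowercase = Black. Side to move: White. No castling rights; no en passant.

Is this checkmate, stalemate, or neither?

checkmate

White to move; white king on h2.
In check: yes, from the black rook on h4.
King squares — g1: attacked by Bf2; h1: attacked by Pg2; g2: attacked by Ne1; g3: attacked by Bf2; h3: attacked by Rh4.
Legal moves for White: none.
In check with no legal moves → checkmate.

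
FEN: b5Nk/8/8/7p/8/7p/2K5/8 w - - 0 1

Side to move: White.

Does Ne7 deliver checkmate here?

no

After Ne7: black king on h8; in check: no.
Black is not in check, so this cannot be checkmate.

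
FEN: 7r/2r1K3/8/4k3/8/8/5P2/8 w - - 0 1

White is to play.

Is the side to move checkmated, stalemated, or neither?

White to move; white king on e7.
In check: yes, from the black rook on c7.
King squares — d6: attacked by Ke5; e6: attacked by Ke5; f6: attacked by Ke5; d7: attacked by Rc7; f7: attacked by Rc7; d8: attacked by Rh8; e8: attacked by Rh8; f8: attacked by Rh8.
Legal moves for White: none.
In check with no legal moves → checkmate.

checkmate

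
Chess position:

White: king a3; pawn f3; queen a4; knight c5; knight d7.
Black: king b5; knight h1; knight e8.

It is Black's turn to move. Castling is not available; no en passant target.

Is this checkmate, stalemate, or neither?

checkmate

Black to move; black king on b5.
In check: yes, from the white queen on a4.
King squares — a4: attacked by Ka3; b4: attacked by Ka3; c4: attacked by Qa4; a5: attacked by Qa4; c5: attacked by Nd7; a6: attacked by Qa4; b6: attacked by Nd7; c6: attacked by Qa4.
Legal moves for Black: none.
In check with no legal moves → checkmate.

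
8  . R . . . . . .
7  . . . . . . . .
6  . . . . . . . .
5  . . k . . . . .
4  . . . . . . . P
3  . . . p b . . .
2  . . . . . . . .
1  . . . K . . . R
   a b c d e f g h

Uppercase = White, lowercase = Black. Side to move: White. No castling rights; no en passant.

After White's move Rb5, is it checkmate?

After Rb5: black king on c5; in check: yes, from the white rook on b5.
Black has 5 legal replies: Kd6, Kc6, Kxb5, Kd4, Kc4.
In check but a legal move exists → not checkmate.

no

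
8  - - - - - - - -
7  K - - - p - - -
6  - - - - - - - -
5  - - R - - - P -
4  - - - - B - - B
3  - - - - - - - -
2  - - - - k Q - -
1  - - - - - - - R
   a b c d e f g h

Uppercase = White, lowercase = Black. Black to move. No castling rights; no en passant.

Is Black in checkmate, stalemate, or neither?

Black to move; black king on e2.
In check: yes, from the white queen on f2.
King squares — d1: attacked by Rh1; e1: attacked by Rh1; f1: attacked by Rh1; d2: attacked by Qf2; f2: attacked by Bh4; d3: attacked by Be4; e3: attacked by Qf2; f3: attacked by Qf2.
Legal moves for Black: none.
In check with no legal moves → checkmate.

checkmate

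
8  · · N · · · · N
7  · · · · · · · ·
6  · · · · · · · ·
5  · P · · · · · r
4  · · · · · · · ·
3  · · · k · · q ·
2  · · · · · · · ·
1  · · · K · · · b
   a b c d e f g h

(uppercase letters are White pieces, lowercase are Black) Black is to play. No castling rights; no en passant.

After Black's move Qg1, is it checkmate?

yes

After Qg1: white king on d1; in check: yes, from the black queen on g1.
King squares — c1: attacked by Qg1; e1: attacked by Qg1; c2: attacked by Kd3; d2: attacked by Kd3; e2: attacked by Kd3.
White has no legal moves → checkmate.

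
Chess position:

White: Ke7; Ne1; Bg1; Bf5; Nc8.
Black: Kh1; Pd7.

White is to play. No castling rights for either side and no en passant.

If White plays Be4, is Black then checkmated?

After Be4: black king on h1; in check: yes, from the white bishop on e4.
Black has 1 legal reply: Kxg1.
In check but a legal move exists → not checkmate.

no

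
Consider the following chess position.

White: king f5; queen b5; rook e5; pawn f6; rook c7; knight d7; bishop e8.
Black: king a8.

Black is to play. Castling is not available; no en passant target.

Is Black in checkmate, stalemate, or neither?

Black to move; black king on a8.
In check: no.
King squares — a7: attacked by Rc7; b7: attacked by Qb5; b8: attacked by Qb5.
Legal moves for Black: none.
Not in check and no legal moves → stalemate.

stalemate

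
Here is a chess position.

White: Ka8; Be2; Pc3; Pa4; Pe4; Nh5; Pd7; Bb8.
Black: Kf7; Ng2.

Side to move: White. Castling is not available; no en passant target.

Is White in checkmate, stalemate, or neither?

White to move; white king on a8.
In check: no.
Legal moves for White include: Bc7, Ba7, Bd6, Be5, Bf4, Bg3, Bh2, Kb7, Ka7, Ng7, Nf6, Nf4, Ng3, Ba6, Bb5, Bg4, Bc4+, Bf3, ... (list truncated; more exist).
White has legal moves and is not in check → neither.

neither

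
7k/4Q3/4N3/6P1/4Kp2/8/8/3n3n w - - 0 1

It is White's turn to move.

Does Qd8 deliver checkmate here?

After Qd8: black king on h8; in check: yes, from the white queen on d8.
Black has 1 legal reply: Kh7.
In check but a legal move exists → not checkmate.

no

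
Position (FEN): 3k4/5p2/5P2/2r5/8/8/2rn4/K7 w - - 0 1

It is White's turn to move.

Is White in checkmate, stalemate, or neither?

White to move; white king on a1.
In check: no.
King squares — b1: attacked by Nd2; a2: attacked by Rc2; b2: attacked by Rc2.
Legal moves for White: none.
Not in check and no legal moves → stalemate.

stalemate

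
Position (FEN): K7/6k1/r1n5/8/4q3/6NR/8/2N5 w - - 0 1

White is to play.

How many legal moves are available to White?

White to move; king on a8.
In check: yes, from the black rook on a6.
Legal moves: Kb7.
Count: 1.

1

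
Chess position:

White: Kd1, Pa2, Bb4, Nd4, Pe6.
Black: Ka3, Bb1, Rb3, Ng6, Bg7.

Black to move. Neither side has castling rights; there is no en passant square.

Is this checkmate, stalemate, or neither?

neither

Black to move; black king on a3.
In check: yes, from the white bishop on b4.
King squares — a2: available; b2: available; b3: own rook; a4: available; b4: available.
Legal moves for Black: Kxb4, Ka4, Kb2, Kxa2, Rxb4.
Black is in check but has 5 legal moves → neither.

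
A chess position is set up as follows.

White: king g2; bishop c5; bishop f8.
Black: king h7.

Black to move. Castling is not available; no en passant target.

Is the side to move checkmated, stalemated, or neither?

Black to move; black king on h7.
In check: no.
Legal moves for Black: Kh8, Kg8, Kg6.
Black has 3 legal moves and is not in check → neither.

neither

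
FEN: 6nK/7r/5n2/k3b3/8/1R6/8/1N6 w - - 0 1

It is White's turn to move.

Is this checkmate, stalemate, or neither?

White to move; white king on h8.
In check: yes, from the black rook on h7.
King squares — g7: attacked by Rh7; h7: attacked by Nf6; g8: attacked by Nf6.
Legal moves for White: none.
In check with no legal moves → checkmate.

checkmate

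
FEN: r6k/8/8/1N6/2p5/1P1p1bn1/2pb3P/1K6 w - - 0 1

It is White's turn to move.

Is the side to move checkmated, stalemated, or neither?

neither

White to move; white king on b1.
In check: yes, from the black pawn on c2.
Legal moves for White: Kb2.
White is in check but has 1 legal move → neither.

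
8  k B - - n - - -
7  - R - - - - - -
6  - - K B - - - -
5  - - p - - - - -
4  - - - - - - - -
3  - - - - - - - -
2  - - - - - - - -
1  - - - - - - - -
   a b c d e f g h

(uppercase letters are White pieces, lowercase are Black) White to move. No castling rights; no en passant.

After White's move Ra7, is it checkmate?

yes

After Ra7: black king on a8; in check: yes, from the white rook on a7.
King squares — a7: attacked by Bb8; b7: attacked by Kc6; b8: attacked by Bd6.
Black has no legal moves → checkmate.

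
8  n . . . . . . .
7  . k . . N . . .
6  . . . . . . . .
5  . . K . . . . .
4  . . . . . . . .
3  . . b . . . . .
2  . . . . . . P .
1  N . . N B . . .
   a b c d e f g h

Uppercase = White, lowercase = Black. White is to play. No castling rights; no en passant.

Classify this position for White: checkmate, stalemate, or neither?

neither

White to move; white king on c5.
In check: no.
Legal moves for White include: Ng8, Nc8, Ng6, Nc6, Nf5, Nd5, Kd6, Kd5, Kb5, Kc4, Bh4, Bg3, Bxc3, Bf2, Bd2, Ne3, Nxc3, Nf2, ... (list truncated; more exist).
White has legal moves and is not in check → neither.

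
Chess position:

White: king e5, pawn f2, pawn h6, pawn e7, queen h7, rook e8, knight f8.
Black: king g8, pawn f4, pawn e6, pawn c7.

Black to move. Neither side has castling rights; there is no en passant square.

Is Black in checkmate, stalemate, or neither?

checkmate

Black to move; black king on g8.
In check: yes, from the white queen on h7.
King squares — f7: attacked by Qh7; g7: attacked by Ph6; h7: attacked by Nf8; f8: attacked by Pe7; h8: attacked by Qh7.
Legal moves for Black: none.
In check with no legal moves → checkmate.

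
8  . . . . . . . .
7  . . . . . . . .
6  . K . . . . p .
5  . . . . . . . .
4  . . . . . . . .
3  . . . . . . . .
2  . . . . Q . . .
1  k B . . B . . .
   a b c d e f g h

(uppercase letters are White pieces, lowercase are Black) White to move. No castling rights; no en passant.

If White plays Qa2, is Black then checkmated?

yes

After Qa2: black king on a1; in check: yes, from the white queen on a2.
King squares — b1: attacked by Qa2; a2: attacked by Bb1; b2: attacked by Qa2.
Black has no legal moves → checkmate.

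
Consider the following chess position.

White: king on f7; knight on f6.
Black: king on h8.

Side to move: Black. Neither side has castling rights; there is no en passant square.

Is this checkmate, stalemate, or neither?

Black to move; black king on h8.
In check: no.
King squares — g7: attacked by Kf7; h7: attacked by Nf6; g8: attacked by Nf6.
Legal moves for Black: none.
Not in check and no legal moves → stalemate.

stalemate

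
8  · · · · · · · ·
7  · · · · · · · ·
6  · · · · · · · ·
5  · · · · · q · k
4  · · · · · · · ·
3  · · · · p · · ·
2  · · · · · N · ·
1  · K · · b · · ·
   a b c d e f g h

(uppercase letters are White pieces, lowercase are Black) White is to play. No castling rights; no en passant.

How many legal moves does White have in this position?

White to move; king on b1.
In check: yes, from the black queen on f5.
Legal moves: Kb2, Ka2, Kc1, Ka1, Ne4, Nd3.
Count: 6.

6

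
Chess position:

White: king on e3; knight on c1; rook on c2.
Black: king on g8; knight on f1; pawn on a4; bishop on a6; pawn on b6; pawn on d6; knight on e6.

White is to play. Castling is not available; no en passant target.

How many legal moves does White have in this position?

White to move; king on e3.
In check: yes, from the black knight on f1.
Legal moves: Ke4, Kf3, Kf2.
Count: 3.

3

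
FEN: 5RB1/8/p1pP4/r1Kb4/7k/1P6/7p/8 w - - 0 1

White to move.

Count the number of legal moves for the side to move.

3

White to move; king on c5.
In check: yes, from the black rook on a5.
Legal moves: Kb6, Kd4, Kb4.
Count: 3.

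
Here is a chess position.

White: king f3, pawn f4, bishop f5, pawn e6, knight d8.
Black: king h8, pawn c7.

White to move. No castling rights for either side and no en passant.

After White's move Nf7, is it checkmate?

no

After Nf7: black king on h8; in check: yes, from the white knight on f7.
Black has 2 legal replies: Kg8, Kg7.
In check but a legal move exists → not checkmate.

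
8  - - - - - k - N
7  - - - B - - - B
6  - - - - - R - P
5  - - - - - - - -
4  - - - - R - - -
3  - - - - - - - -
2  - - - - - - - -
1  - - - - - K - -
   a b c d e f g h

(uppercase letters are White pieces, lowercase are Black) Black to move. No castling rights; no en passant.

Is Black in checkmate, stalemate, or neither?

checkmate

Black to move; black king on f8.
In check: yes, from the white rook on f6.
King squares — e7: attacked by Re4; f7: attacked by Rf6; g7: attacked by Ph6; e8: attacked by Re4; g8: attacked by Bh7.
Legal moves for Black: none.
In check with no legal moves → checkmate.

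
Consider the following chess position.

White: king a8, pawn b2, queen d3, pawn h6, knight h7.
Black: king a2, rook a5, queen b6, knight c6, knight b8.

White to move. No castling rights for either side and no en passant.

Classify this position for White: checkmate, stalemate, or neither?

neither

White to move; white king on a8.
In check: yes, from the black rook on a5.
Legal moves for White: Qa6.
White is in check but has 1 legal move → neither.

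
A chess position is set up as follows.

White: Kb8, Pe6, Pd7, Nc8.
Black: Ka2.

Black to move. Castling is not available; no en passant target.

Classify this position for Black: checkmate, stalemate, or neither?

Black to move; black king on a2.
In check: no.
Legal moves for Black: Kb3, Ka3, Kb2, Kb1, Ka1.
Black has 5 legal moves and is not in check → neither.

neither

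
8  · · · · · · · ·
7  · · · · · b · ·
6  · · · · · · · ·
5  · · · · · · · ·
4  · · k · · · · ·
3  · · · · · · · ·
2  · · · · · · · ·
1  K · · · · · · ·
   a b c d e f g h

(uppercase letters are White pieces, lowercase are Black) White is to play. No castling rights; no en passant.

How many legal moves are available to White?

3

White to move; king on a1.
In check: no.
Legal moves: Kb2, Ka2, Kb1.
Count: 3.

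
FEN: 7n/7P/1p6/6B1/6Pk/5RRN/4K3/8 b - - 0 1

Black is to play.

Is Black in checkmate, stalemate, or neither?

checkmate

Black to move; black king on h4.
In check: yes, from the white bishop on g5.
King squares — g3: attacked by Rf3; h3: attacked by Rg3; g4: attacked by Rg3; g5: attacked by Nh3; h5: attacked by Pg4.
Legal moves for Black: none.
In check with no legal moves → checkmate.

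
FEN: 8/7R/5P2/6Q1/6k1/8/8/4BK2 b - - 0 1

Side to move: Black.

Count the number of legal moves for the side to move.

Black to move; king on g4.
In check: yes, from the white queen on g5.
Legal moves: Kxg5, Kf3.
Count: 2.

2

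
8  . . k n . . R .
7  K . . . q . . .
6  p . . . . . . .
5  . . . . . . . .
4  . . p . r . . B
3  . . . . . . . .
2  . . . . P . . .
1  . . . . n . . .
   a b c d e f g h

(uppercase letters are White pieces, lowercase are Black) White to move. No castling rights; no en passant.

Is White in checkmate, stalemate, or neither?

White to move; white king on a7.
In check: yes, from the black queen on e7.
King squares — a6: available; b6: available; b7: attacked by Qe7; a8: available; b8: attacked by Kc8.
Legal moves for White: Ka8, Kb6, Kxa6, Bxe7.
White is in check but has 4 legal moves → neither.

neither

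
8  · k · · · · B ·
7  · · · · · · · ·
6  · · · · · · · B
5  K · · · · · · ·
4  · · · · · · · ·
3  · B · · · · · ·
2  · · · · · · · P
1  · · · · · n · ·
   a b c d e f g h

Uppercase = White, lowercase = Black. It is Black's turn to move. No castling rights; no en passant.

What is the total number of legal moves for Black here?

Black to move; king on b8.
In check: no.
Legal moves: Kc8, Ka8, Kc7, Kb7, Ka7, Ng3, Ne3, Nxh2, Nd2.
Count: 9.

9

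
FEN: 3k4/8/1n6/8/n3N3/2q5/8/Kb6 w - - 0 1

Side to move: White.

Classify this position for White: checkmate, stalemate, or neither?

neither

White to move; white king on a1.
In check: yes, from the black queen on c3.
Legal moves for White: Kxb1, Nxc3.
White is in check but has 2 legal moves → neither.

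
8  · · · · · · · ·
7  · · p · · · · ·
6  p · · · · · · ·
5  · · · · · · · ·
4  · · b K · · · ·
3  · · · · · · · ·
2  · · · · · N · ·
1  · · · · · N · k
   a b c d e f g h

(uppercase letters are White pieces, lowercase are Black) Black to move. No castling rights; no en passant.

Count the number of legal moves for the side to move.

2

Black to move; king on h1.
In check: yes, from the white knight on f2.
Legal moves: Kg2, Kg1.
Count: 2.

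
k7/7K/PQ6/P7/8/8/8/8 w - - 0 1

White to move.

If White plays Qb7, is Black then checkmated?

yes

After Qb7: black king on a8; in check: yes, from the white queen on b7.
King squares — a7: attacked by Qb7; b7: attacked by Pa6; b8: attacked by Qb7.
Black has no legal moves → checkmate.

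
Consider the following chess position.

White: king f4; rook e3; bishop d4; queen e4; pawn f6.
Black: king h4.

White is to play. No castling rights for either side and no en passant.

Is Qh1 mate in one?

yes

After Qh1: black king on h4; in check: yes, from the white queen on h1.
King squares — g3: attacked by Re3; h3: attacked by Qh1; g4: attacked by Kf4; g5: attacked by Kf4; h5: attacked by Qh1.
Black has no legal moves → checkmate.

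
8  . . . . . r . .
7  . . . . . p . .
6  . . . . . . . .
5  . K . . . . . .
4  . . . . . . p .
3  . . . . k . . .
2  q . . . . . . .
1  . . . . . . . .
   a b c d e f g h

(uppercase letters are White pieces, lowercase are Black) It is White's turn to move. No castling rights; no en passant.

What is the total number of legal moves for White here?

4

White to move; king on b5.
In check: no.
Legal moves: Kc6, Kb6, Kc5, Kb4.
Count: 4.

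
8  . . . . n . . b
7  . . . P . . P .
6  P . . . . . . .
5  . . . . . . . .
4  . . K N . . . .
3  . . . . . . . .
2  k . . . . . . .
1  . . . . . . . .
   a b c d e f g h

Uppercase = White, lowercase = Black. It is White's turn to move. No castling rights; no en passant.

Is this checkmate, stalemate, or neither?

neither

White to move; white king on c4.
In check: no.
Legal moves for White include: Ne6, Nc6, Nf5, Nb5, Nf3, Nb3, Ne2, Nc2, Kd5, Kc5, Kb5, Kb4, Kd3, Kc3, gxh8=Q, gxh8=R, gxh8=B, gxh8=N, ... (list truncated; more exist).
White has legal moves and is not in check → neither.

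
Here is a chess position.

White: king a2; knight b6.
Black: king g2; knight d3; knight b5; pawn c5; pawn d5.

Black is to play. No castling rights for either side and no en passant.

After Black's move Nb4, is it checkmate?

After Nb4: white king on a2; in check: yes, from the black knight on b4.
White has 4 legal replies: Kb3, Kb2, Kb1, Ka1.
In check but a legal move exists → not checkmate.

no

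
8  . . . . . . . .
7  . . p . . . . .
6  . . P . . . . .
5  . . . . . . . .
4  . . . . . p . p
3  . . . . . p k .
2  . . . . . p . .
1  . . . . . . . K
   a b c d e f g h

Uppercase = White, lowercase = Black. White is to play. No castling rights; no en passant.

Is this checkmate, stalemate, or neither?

stalemate

White to move; white king on h1.
In check: no.
King squares — g1: attacked by Pf2; g2: attacked by Pf3; h2: attacked by Kg3.
Legal moves for White: none.
Not in check and no legal moves → stalemate.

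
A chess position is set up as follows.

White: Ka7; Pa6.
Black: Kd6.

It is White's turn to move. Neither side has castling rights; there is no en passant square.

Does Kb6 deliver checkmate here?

no

After Kb6: black king on d6; in check: no.
Black is not in check, so this cannot be checkmate.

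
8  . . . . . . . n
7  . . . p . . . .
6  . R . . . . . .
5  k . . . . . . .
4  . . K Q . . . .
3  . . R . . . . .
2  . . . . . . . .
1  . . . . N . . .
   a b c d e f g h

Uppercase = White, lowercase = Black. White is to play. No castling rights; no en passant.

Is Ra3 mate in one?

After Ra3: black king on a5; in check: yes, from the white rook on a3.
King squares — a4: attacked by Ra3; b4: attacked by Kc4; b5: attacked by Kc4; a6: attacked by Ra3; b6: attacked by Qd4.
Black has no legal moves → checkmate.

yes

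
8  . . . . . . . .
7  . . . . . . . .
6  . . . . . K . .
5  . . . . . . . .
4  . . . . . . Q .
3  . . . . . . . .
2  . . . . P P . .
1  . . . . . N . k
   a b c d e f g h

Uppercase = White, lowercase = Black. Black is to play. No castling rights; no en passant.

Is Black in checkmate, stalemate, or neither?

Black to move; black king on h1.
In check: no.
King squares — g1: attacked by Qg4; g2: attacked by Qg4; h2: attacked by Nf1.
Legal moves for Black: none.
Not in check and no legal moves → stalemate.

stalemate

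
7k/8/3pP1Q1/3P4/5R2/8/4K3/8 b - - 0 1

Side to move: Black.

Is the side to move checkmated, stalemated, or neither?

stalemate

Black to move; black king on h8.
In check: no.
King squares — g7: attacked by Qg6; h7: attacked by Qg6; g8: attacked by Qg6.
Legal moves for Black: none.
Not in check and no legal moves → stalemate.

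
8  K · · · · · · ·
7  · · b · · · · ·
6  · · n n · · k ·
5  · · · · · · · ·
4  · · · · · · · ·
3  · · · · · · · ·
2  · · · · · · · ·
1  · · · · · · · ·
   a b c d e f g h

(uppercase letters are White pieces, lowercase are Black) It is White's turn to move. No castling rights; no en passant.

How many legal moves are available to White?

White to move; king on a8.
In check: no.
Legal moves: none.
Count: 0.

0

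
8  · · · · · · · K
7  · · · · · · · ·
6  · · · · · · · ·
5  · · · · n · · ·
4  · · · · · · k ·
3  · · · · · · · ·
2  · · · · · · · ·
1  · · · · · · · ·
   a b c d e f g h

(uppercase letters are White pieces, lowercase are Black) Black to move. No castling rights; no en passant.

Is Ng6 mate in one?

After Ng6: white king on h8; in check: yes, from the black knight on g6.
White has 3 legal replies: Kg8, Kh7, Kg7.
In check but a legal move exists → not checkmate.

no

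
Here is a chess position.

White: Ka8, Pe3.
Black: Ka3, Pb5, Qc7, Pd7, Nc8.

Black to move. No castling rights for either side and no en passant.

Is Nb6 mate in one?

After Nb6: white king on a8; in check: yes, from the black knight on b6.
King squares — a7: attacked by Qc7; b7: attacked by Qc7; b8: attacked by Qc7.
White has no legal moves → checkmate.

yes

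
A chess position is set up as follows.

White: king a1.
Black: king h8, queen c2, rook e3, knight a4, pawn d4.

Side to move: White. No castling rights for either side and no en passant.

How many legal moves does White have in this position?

0

White to move; king on a1.
In check: no.
Legal moves: none.
Count: 0.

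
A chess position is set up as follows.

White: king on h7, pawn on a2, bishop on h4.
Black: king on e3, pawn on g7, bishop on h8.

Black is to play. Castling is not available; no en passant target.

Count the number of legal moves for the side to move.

Black to move; king on e3.
In check: no.
Legal moves: Kf4, Ke4, Kd4, Kf3, Kd3, Ke2, Kd2, g6, g5.
Count: 9.

9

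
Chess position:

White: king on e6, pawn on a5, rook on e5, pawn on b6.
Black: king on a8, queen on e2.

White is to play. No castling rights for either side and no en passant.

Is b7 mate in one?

After b7: black king on a8; in check: yes, from the white pawn on b7.
Black has 3 legal replies: Kb8, Kxb7, Ka7.
In check but a legal move exists → not checkmate.

no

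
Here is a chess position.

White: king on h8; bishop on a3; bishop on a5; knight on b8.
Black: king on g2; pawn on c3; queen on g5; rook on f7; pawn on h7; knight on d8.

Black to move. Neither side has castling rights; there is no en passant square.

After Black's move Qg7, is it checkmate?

After Qg7: white king on h8; in check: yes, from the black queen on g7.
King squares — g7: attacked by Rf7; h7: attacked by Qg7; g8: attacked by Qg7.
White has no legal moves → checkmate.

yes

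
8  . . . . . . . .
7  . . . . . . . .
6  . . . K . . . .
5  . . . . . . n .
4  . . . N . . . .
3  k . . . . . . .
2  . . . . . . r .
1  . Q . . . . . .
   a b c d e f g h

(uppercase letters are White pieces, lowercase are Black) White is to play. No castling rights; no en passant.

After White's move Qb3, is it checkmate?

After Qb3: black king on a3; in check: yes, from the white queen on b3.
King squares — a2: attacked by Qb3; b2: attacked by Qb3; b3: attacked by Nd4; a4: attacked by Qb3; b4: attacked by Qb3.
Black has no legal moves → checkmate.

yes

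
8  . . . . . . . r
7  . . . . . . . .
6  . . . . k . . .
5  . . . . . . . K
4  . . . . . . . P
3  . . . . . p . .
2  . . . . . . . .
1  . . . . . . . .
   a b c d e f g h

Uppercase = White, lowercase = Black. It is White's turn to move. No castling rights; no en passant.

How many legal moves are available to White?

White to move; king on h5.
In check: yes, from the black rook on h8.
Legal moves: Kg6, Kg5, Kg4.
Count: 3.

3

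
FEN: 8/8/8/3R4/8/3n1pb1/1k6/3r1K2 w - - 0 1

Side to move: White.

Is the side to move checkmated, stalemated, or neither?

White to move; white king on f1.
In check: yes, from the black rook on d1.
King squares — e1: attacked by Rd1; g1: attacked by Rd1; e2: attacked by Pf3; f2: attacked by Nd3; g2: attacked by Pf3.
Legal moves for White: none.
In check with no legal moves → checkmate.

checkmate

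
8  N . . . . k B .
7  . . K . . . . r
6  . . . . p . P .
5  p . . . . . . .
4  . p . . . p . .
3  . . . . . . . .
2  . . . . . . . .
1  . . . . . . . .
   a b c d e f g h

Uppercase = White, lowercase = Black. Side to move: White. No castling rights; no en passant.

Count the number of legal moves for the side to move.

White to move; king on c7.
In check: yes, from the black rook on h7.
Legal moves: Kd8, Kc8, Kb8, Kd6, Kc6, Kb6, Bxh7, Bf7, gxh7, g7+.
Count: 10.

10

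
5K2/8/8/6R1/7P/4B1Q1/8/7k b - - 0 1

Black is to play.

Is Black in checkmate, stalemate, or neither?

Black to move; black king on h1.
In check: no.
King squares — g1: attacked by Be3; g2: attacked by Qg3; h2: attacked by Qg3.
Legal moves for Black: none.
Not in check and no legal moves → stalemate.

stalemate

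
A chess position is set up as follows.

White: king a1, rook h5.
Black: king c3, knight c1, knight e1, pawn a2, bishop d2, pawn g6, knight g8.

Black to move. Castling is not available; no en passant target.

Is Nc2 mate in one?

yes

After Nc2: white king on a1; in check: yes, from the black knight on c2.
King squares — b1: attacked by Pa2; a2: attacked by Nc1; b2: attacked by Kc3.
White has no legal moves → checkmate.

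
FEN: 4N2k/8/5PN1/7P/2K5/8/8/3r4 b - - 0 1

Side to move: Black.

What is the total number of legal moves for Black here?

2

Black to move; king on h8.
In check: yes, from the white knight on g6.
Legal moves: Kg8, Kh7.
Count: 2.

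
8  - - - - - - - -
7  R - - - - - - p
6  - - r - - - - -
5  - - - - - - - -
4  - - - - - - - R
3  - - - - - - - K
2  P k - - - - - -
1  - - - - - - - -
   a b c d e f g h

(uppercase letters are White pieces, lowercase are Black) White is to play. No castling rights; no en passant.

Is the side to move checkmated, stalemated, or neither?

White to move; white king on h3.
In check: no.
Legal moves for White include: Ra8, Raxh7, Rg7, Rf7, Re7, Rd7, Rc7, Rb7+, Ra6, Ra5, Raa4, Ra3, Rhxh7, Rh6, Rh5, Rg4, Rf4, Re4, ... (list truncated; more exist).
White has legal moves and is not in check → neither.

neither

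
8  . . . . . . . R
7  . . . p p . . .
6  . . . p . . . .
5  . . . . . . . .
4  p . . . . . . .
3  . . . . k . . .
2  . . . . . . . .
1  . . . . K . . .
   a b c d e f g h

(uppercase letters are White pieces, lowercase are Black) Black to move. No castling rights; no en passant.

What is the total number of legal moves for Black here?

Black to move; king on e3.
In check: no.
Legal moves: Kf4, Ke4, Kd4, Kf3, Kd3, e6, d5, a3, e5.
Count: 9.

9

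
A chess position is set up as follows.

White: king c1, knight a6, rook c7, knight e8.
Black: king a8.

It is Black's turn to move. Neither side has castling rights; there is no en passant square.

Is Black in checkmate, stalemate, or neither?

stalemate

Black to move; black king on a8.
In check: no.
King squares — a7: attacked by Rc7; b7: attacked by Rc7; b8: attacked by Na6.
Legal moves for Black: none.
Not in check and no legal moves → stalemate.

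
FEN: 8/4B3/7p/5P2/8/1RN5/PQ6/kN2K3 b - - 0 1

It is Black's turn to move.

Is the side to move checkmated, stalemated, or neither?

Black to move; black king on a1.
In check: yes, from the white queen on b2.
King squares — b1: attacked by Qb2; a2: attacked by Qb2; b2: attacked by Rb3.
Legal moves for Black: none.
In check with no legal moves → checkmate.

checkmate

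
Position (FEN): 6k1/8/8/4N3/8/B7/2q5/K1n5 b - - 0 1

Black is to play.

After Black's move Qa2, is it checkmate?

yes

After Qa2: white king on a1; in check: yes, from the black queen on a2.
King squares — b1: attacked by Qa2; a2: attacked by Nc1; b2: attacked by Qa2.
White has no legal moves → checkmate.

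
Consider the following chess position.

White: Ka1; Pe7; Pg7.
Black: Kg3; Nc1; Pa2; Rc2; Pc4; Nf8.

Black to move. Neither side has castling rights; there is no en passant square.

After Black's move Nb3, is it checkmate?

yes

After Nb3: white king on a1; in check: yes, from the black knight on b3.
King squares — b1: attacked by Pa2; a2: attacked by Rc2; b2: attacked by Rc2.
White has no legal moves → checkmate.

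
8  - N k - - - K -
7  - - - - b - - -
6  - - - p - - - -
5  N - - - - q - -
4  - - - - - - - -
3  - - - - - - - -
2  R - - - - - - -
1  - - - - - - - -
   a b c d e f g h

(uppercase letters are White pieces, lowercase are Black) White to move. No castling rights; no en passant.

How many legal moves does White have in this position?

White to move; king on g8.
In check: no.
Legal moves: Kh8, Kg7, Nd7, Nbc6, Na6, Nb7, Nac6, Nc4, Nb3, Ra4, Ra3, Rh2, Rg2, Rf2, Re2, Rd2, Rc2+, Rb2, Ra1.
Count: 19.

19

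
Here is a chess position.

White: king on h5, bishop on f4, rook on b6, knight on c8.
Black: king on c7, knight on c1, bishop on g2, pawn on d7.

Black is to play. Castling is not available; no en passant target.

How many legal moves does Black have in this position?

Black to move; king on c7.
In check: yes, from the white bishop on f4.
Legal moves: Kd8, Kxc8, d6.
Count: 3.

3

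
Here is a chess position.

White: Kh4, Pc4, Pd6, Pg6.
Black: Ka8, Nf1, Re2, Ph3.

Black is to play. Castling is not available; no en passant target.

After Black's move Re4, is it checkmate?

After Re4: white king on h4; in check: yes, from the black rook on e4.
White has 3 legal replies: Kh5, Kg5, Kxh3.
In check but a legal move exists → not checkmate.

no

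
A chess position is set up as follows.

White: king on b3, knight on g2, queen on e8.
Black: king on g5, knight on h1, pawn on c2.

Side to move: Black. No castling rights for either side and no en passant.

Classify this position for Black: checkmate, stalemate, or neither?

neither

Black to move; black king on g5.
In check: no.
Legal moves for Black: Kh6, Kf6, Kf5, Kg4, Ng3, Nf2, c1=Q, c1=R, c1=B, c1=N+.
Black has 10 legal moves and is not in check → neither.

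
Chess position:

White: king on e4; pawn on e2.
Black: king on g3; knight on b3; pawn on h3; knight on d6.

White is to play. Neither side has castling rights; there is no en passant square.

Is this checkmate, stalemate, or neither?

White to move; white king on e4.
In check: yes, from the black knight on d6.
Legal moves for White: Ke5, Kd5, Ke3, Kd3.
White is in check but has 4 legal moves → neither.

neither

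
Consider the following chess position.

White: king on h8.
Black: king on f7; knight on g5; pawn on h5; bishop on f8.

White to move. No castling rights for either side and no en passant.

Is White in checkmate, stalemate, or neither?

White to move; white king on h8.
In check: no.
King squares — g7: attacked by Kf7; h7: attacked by Ng5; g8: attacked by Kf7.
Legal moves for White: none.
Not in check and no legal moves → stalemate.

stalemate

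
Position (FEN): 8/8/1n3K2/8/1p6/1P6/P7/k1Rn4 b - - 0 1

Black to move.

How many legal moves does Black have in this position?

Black to move; king on a1.
In check: yes, from the white rook on c1.
Legal moves: Kb2, Kxa2.
Count: 2.

2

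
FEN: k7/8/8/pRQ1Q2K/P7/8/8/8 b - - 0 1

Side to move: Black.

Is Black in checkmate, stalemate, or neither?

Black to move; black king on a8.
In check: no.
King squares — a7: attacked by Qc5; b7: attacked by Rb5; b8: attacked by Rb5.
Legal moves for Black: none.
Not in check and no legal moves → stalemate.

stalemate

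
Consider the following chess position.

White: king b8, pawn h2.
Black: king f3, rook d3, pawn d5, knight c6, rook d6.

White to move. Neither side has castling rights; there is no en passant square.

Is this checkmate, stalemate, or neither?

neither

White to move; white king on b8.
In check: yes, from the black knight on c6.
Legal moves for White: Kc8, Ka8, Kc7, Kb7.
White is in check but has 4 legal moves → neither.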